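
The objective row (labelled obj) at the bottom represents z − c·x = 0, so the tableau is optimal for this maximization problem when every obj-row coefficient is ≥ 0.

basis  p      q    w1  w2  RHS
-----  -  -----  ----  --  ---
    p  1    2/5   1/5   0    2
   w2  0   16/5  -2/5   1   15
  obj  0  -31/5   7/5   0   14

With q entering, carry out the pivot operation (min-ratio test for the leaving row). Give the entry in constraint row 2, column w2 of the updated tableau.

5/16

Ratio test on column q — row 1: 2/(2/5) = 5; row 2: 15/(16/5) = 75/16. Minimum is 75/16 at row 2 (w2 leaves); pivot element 16/5.
Divide row 2 by 16/5; eliminate column q from the other rows.
In the new row 2, the w2 entry is the old entry divided by the pivot: 1/(16/5) = 5/16.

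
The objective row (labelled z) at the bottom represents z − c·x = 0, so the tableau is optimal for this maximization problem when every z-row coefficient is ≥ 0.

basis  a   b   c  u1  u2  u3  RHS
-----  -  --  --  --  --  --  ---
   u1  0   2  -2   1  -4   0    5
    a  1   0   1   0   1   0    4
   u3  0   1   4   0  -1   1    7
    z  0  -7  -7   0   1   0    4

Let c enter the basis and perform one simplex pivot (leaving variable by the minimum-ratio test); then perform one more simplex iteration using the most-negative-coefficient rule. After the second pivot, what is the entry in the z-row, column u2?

Ratio test on column c — row 1: entry -2 ≤ 0; row 2: 4/1 = 4; row 3: 7/4 = 7/4. Minimum is 7/4 at row 3 (u3 leaves); pivot element 4.
Divide row 3 by 4; eliminate column c from the other rows.
Second iteration: most negative z-row entry is -21/4 in column b, so b enters.
Ratio test on column b — row 1: (17/2)/(5/2) = 17/5; row 2: entry -1/4 ≤ 0; row 3: (7/4)/(1/4) = 7. Minimum is 17/5 at row 1 (u1 leaves); pivot element 5/2.
Divide row 1 by 5/2; eliminate column b from the other rows.
After both pivots, the entry at the z-row, column u2 is -51/5.

-51/5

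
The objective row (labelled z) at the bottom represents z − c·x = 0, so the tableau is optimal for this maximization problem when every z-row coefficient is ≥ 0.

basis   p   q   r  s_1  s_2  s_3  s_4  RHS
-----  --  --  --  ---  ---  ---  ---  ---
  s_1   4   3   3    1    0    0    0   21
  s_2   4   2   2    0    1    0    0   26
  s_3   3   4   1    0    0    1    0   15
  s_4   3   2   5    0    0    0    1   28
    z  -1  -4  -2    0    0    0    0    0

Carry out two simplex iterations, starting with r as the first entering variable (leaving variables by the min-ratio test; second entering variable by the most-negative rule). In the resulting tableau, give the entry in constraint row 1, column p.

11/9

Ratio test on column r — row 1: 21/3 = 7; row 2: 26/2 = 13; row 3: 15/1 = 15; row 4: 28/5 = 28/5. Minimum is 28/5 at row 4 (s_4 leaves); pivot element 5.
Divide row 4 by 5; eliminate column r from the other rows.
Second iteration: most negative z-row entry is -16/5 in column q, so q enters.
Ratio test on column q — row 1: (21/5)/(9/5) = 7/3; row 2: (74/5)/(6/5) = 37/3; row 3: (47/5)/(18/5) = 47/18; row 4: (28/5)/(2/5) = 14. Minimum is 7/3 at row 1 (s_1 leaves); pivot element 9/5.
Divide row 1 by 9/5; eliminate column q from the other rows.
After both pivots, the entry at constraint row 1, column p is 11/9.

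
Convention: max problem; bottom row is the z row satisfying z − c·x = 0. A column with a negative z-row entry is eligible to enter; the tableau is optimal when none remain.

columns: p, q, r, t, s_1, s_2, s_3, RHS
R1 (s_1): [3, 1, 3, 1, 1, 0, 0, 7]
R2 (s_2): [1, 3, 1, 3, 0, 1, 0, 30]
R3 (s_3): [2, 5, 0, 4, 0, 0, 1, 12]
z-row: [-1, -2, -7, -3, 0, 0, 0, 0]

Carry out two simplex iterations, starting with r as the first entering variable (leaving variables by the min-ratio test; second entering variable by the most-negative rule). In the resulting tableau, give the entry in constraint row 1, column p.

5/6

Ratio test on column r — row 1: 7/3 = 7/3; row 2: 30/1 = 30; row 3: entry 0 ≤ 0. Minimum is 7/3 at row 1 (s_1 leaves); pivot element 3.
Divide row 1 by 3; eliminate column r from the other rows.
Second iteration: most negative z-row entry is -2/3 in column t, so t enters.
Ratio test on column t — row 1: (7/3)/(1/3) = 7; row 2: (83/3)/(8/3) = 83/8; row 3: 12/4 = 3. Minimum is 3 at row 3 (s_3 leaves); pivot element 4.
Divide row 3 by 4; eliminate column t from the other rows.
After both pivots, the entry at constraint row 1, column p is 5/6.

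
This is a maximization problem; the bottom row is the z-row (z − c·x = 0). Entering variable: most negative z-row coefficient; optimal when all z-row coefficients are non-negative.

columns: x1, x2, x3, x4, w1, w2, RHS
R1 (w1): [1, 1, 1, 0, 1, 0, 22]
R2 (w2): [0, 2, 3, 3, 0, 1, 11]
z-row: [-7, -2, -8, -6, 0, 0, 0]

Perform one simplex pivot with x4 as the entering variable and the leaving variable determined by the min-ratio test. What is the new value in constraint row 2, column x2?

Ratio test on column x4 — row 1: entry 0 ≤ 0; row 2: 11/3 = 11/3. Minimum is 11/3 at row 2 (w2 leaves); pivot element 3.
Divide row 2 by 3; eliminate column x4 from the other rows.
In the new row 2, the x2 entry is the old entry divided by the pivot: 2/3 = 2/3.

2/3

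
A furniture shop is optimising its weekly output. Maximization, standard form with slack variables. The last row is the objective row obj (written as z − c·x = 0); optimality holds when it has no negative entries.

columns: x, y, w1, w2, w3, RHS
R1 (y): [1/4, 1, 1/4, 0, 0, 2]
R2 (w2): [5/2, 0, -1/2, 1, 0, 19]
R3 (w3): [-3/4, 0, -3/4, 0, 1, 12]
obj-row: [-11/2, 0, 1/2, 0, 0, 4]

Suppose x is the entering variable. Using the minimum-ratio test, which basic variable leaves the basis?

w2

Column x entries and ratios — y: 2/(1/4) = 8; w2: 19/(5/2) = 38/5; w3: -3/4 ≤ 0, skip.
Smallest ratio is 38/5 in the row of w2, so w2 leaves.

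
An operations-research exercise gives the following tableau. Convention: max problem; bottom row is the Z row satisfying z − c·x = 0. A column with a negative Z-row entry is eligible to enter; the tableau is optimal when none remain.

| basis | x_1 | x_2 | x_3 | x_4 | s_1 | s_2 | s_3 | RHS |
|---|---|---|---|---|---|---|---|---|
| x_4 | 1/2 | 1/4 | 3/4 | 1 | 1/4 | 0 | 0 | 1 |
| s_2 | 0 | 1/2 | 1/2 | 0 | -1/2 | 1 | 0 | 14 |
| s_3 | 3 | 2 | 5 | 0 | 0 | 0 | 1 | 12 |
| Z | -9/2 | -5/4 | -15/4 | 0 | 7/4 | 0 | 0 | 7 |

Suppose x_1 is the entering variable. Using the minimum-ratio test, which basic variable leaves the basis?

Column x_1 entries and ratios — x_4: 1/(1/2) = 2; s_2: 0 ≤ 0, skip; s_3: 12/3 = 4.
Smallest ratio is 2 in the row of x_4, so x_4 leaves.

x_4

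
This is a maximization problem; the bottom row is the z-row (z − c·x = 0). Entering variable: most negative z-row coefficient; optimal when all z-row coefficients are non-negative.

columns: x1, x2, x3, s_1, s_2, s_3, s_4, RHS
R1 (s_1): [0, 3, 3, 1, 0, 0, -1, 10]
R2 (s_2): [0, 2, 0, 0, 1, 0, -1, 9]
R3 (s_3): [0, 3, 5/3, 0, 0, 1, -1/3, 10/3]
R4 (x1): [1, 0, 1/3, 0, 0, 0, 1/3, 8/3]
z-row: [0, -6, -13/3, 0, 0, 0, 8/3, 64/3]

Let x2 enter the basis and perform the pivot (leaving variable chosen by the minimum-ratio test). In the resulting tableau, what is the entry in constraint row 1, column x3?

Ratio test on column x2 — row 1: 10/3 = 10/3; row 2: 9/2 = 9/2; row 3: (10/3)/3 = 10/9; row 4: entry 0 ≤ 0. Minimum is 10/9 at row 3 (s_3 leaves); pivot element 3.
Divide row 3 by 3; eliminate column x2 from the other rows.
Row 1 update in column x3: 3 − 3·(5/9) = 4/3.

4/3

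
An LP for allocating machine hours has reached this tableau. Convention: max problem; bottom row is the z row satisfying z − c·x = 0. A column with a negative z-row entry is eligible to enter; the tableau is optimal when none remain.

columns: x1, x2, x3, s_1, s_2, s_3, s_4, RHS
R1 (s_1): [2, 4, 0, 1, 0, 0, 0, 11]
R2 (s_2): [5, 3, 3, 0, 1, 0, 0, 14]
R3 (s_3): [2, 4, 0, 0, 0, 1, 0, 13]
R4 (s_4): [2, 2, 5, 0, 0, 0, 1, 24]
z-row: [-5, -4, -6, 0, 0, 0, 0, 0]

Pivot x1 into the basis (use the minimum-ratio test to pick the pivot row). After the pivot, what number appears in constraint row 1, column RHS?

27/5

Ratio test on column x1 — row 1: 11/2 = 11/2; row 2: 14/5 = 14/5; row 3: 13/2 = 13/2; row 4: 24/2 = 12. Minimum is 14/5 at row 2 (s_2 leaves); pivot element 5.
Divide row 2 by 5; eliminate column x1 from the other rows.
Row 1 update in column RHS: 11 − 2·(14/5) = 27/5.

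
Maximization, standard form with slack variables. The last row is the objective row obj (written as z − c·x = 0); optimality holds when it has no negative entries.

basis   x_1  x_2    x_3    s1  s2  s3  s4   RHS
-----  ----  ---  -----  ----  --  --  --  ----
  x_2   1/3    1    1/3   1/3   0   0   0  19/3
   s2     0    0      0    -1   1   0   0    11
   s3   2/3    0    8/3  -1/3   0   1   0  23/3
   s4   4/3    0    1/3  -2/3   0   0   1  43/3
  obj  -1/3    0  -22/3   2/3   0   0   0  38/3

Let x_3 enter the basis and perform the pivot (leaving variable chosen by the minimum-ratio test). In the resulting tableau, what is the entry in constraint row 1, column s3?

-1/8

Ratio test on column x_3 — row 1: (19/3)/(1/3) = 19; row 2: entry 0 ≤ 0; row 3: (23/3)/(8/3) = 23/8; row 4: (43/3)/(1/3) = 43. Minimum is 23/8 at row 3 (s3 leaves); pivot element 8/3.
Divide row 3 by 8/3; eliminate column x_3 from the other rows.
Row 1 update in column s3: 0 − (1/3)·(3/8) = -1/8.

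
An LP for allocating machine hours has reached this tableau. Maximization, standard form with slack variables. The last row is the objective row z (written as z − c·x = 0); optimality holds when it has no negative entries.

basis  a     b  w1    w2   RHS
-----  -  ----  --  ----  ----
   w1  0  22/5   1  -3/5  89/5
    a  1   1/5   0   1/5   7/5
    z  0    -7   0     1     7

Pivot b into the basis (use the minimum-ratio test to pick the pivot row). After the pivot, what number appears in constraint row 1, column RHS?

Ratio test on column b — row 1: (89/5)/(22/5) = 89/22; row 2: (7/5)/(1/5) = 7. Minimum is 89/22 at row 1 (w1 leaves); pivot element 22/5.
Divide row 1 by 22/5; eliminate column b from the other rows.
In the new row 1, the RHS entry is the old entry divided by the pivot: (89/5)/(22/5) = 89/22.

89/22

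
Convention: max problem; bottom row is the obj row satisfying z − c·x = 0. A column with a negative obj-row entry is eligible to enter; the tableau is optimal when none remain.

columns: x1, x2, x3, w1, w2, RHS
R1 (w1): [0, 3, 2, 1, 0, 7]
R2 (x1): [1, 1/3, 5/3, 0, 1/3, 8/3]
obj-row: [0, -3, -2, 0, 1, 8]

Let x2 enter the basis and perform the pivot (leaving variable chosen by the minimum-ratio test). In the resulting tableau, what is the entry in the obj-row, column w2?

Ratio test on column x2 — row 1: 7/3 = 7/3; row 2: (8/3)/(1/3) = 8. Minimum is 7/3 at row 1 (w1 leaves); pivot element 3.
Divide row 1 by 3; eliminate column x2 from the other rows.
obj-row update in column w2: 1 − (-3)·0 = 1.

1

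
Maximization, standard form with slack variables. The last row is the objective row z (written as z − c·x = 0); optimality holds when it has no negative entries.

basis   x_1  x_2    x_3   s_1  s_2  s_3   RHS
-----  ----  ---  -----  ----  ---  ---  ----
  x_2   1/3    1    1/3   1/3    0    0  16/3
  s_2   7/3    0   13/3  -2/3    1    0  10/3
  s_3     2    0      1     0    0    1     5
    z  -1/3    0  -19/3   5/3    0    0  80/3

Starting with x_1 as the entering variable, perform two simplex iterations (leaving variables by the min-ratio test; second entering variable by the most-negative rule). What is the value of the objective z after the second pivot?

410/13

Ratio test on column x_1 — row 1: (16/3)/(1/3) = 16; row 2: (10/3)/(7/3) = 10/7; row 3: 5/2 = 5/2. Minimum is 10/7 at row 2 (s_2 leaves); pivot element 7/3.
Pivot on row 2; the z-row RHS becomes 80/3 − (-1/3)·(10/7) = 190/7.
Next entering variable (most negative z-row entry -40/7): x_3.
Ratio test on column x_3 — row 1: entry -2/7 ≤ 0; row 2: (10/7)/(13/7) = 10/13; row 3: entry -19/7 ≤ 0. Minimum is 10/13 at row 2 (x_1 leaves); pivot element 13/7.
After the second pivot the z-row RHS is 190/7 − (-40/7)·(10/13) = 410/13.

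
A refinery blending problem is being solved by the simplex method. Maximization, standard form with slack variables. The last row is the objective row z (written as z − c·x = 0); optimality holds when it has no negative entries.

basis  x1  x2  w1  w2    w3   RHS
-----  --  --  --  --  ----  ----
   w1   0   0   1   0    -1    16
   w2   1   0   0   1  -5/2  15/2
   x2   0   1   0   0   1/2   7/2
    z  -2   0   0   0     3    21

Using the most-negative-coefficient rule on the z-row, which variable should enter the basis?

x1

Negative z-row entries: x1: -2.
The most negative is -2 in column x1, so x1 enters.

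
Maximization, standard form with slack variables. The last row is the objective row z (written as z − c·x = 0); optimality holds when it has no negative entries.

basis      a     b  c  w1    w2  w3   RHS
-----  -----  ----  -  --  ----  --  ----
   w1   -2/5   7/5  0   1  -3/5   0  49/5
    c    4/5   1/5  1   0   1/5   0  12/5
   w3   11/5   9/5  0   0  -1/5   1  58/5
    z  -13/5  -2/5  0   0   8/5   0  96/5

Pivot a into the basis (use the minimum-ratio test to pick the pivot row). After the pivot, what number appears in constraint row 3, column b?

Ratio test on column a — row 1: entry -2/5 ≤ 0; row 2: (12/5)/(4/5) = 3; row 3: (58/5)/(11/5) = 58/11. Minimum is 3 at row 2 (c leaves); pivot element 4/5.
Divide row 2 by 4/5; eliminate column a from the other rows.
Row 3 update in column b: 9/5 − (11/5)·(1/4) = 5/4.

5/4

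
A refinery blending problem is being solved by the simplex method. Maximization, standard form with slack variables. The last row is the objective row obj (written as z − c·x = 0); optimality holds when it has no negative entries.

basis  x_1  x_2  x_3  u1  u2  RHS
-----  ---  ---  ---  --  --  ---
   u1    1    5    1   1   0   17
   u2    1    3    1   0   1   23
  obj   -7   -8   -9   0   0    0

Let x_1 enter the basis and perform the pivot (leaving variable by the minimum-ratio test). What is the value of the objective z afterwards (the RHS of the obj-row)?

119

Ratio test on column x_1 — row 1: 17/1 = 17; row 2: 23/1 = 23. Minimum is 17 at row 1 (u1 leaves); pivot element 1.
Pivot on row 1; the obj-row RHS becomes 0 − (-7)·17 = 119.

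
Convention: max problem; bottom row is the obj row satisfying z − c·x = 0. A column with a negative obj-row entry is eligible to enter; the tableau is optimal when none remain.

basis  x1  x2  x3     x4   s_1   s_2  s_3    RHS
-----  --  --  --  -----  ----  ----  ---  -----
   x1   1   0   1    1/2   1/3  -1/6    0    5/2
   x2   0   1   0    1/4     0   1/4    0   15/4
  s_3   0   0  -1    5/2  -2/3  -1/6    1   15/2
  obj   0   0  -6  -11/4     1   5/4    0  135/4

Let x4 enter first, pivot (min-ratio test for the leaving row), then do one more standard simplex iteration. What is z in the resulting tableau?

575/12

Ratio test on column x4 — row 1: (5/2)/(1/2) = 5; row 2: (15/4)/(1/4) = 15; row 3: (15/2)/(5/2) = 3. Minimum is 3 at row 3 (s_3 leaves); pivot element 5/2.
Pivot on row 3; the obj-row RHS becomes 135/4 − (-11/4)·3 = 42.
Next entering variable (most negative obj-row entry -71/10): x3.
Ratio test on column x3 — row 1: 1/(6/5) = 5/6; row 2: 3/(1/10) = 30; row 3: entry -2/5 ≤ 0. Minimum is 5/6 at row 1 (x1 leaves); pivot element 6/5.
After the second pivot the obj-row RHS is 42 − (-71/10)·(5/6) = 575/12.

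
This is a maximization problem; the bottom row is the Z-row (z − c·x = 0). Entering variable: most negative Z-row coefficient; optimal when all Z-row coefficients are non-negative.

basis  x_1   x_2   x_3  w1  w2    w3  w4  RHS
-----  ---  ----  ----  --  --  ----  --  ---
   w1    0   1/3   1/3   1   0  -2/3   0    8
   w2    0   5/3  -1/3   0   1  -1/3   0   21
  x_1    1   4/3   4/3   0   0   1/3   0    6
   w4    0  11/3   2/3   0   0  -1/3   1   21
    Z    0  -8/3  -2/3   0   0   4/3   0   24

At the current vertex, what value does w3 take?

0

w3 is not in the basis, so in the current basic feasible solution w3 = 0.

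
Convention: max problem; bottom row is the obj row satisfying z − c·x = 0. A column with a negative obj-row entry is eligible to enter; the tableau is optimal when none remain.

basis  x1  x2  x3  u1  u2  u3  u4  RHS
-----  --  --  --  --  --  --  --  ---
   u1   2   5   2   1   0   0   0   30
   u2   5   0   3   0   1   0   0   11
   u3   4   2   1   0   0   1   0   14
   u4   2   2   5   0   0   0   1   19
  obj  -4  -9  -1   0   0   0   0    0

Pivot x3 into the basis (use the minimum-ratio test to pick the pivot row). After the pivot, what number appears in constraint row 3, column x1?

7/3

Ratio test on column x3 — row 1: 30/2 = 15; row 2: 11/3 = 11/3; row 3: 14/1 = 14; row 4: 19/5 = 19/5. Minimum is 11/3 at row 2 (u2 leaves); pivot element 3.
Divide row 2 by 3; eliminate column x3 from the other rows.
Row 3 update in column x1: 4 − 1·(5/3) = 7/3.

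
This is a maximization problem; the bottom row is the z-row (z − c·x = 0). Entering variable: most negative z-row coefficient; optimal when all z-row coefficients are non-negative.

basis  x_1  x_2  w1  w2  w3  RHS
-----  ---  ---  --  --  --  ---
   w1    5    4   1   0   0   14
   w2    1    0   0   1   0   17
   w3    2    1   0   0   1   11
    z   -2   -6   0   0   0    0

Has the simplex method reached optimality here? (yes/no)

no

The z-row has a negative entry -6 in column x_2, so it is not optimal.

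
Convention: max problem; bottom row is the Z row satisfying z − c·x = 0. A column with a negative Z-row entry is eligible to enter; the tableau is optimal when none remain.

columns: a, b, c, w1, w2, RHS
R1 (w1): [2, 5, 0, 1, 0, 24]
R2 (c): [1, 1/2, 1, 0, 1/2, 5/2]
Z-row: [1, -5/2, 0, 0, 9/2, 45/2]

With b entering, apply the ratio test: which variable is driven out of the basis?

Column b entries and ratios — w1: 24/5 = 24/5; c: (5/2)/(1/2) = 5.
Smallest ratio is 24/5 in the row of w1, so w1 leaves.

w1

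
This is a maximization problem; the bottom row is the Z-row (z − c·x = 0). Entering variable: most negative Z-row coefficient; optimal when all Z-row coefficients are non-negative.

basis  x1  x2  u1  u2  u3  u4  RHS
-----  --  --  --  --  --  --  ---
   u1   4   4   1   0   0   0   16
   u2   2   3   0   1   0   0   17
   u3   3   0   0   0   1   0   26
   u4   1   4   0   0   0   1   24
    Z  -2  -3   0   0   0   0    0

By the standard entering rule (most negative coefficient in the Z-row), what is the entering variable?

Negative Z-row entries: x1: -2, x2: -3.
The most negative is -3 in column x2, so x2 enters.

x2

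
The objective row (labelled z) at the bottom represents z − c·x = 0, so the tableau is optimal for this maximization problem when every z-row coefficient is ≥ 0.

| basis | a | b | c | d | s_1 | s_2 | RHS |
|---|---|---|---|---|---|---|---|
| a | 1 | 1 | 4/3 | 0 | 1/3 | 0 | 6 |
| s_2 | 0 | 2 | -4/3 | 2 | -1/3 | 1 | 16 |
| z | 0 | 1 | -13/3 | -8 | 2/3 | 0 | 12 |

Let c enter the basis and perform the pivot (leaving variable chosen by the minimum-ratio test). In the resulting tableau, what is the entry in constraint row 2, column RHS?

22

Ratio test on column c — row 1: 6/(4/3) = 9/2; row 2: entry -4/3 ≤ 0. Minimum is 9/2 at row 1 (a leaves); pivot element 4/3.
Divide row 1 by 4/3; eliminate column c from the other rows.
Row 2 update in column RHS: 16 − (-4/3)·(9/2) = 22.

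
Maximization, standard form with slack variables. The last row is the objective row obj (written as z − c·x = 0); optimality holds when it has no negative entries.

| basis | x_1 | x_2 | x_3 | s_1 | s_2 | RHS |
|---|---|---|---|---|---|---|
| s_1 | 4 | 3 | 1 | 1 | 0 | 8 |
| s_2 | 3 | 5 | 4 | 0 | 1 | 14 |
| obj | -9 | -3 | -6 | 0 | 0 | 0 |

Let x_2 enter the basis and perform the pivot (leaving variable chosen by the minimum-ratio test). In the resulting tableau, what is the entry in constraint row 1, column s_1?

1/3

Ratio test on column x_2 — row 1: 8/3 = 8/3; row 2: 14/5 = 14/5. Minimum is 8/3 at row 1 (s_1 leaves); pivot element 3.
Divide row 1 by 3; eliminate column x_2 from the other rows.
In the new row 1, the s_1 entry is the old entry divided by the pivot: 1/3 = 1/3.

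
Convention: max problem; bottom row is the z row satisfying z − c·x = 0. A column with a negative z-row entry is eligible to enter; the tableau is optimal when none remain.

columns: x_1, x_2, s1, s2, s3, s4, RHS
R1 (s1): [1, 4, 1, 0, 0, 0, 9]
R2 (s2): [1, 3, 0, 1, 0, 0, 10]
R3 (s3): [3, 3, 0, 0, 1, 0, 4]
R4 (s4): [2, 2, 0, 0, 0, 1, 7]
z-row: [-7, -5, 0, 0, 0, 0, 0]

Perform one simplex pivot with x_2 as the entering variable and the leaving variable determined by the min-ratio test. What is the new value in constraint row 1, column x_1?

Ratio test on column x_2 — row 1: 9/4 = 9/4; row 2: 10/3 = 10/3; row 3: 4/3 = 4/3; row 4: 7/2 = 7/2. Minimum is 4/3 at row 3 (s3 leaves); pivot element 3.
Divide row 3 by 3; eliminate column x_2 from the other rows.
Row 1 update in column x_1: 1 − 4·1 = -3.

-3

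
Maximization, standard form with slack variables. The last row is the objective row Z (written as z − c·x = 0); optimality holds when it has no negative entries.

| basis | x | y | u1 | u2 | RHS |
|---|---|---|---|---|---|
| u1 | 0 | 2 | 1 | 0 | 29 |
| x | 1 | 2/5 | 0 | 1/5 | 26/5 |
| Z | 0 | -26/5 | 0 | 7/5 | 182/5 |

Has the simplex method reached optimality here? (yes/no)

The Z-row has a negative entry -26/5 in column y, so it is not optimal.

no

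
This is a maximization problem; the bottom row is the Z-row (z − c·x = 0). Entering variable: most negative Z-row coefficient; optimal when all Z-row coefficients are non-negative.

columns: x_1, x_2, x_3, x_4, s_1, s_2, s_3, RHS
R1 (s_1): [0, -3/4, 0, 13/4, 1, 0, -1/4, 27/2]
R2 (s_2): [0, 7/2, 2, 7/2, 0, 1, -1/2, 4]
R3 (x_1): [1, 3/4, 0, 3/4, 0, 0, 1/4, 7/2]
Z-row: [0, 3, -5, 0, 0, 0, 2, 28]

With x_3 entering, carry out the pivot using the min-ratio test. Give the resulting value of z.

38

Ratio test on column x_3 — row 1: entry 0 ≤ 0; row 2: 4/2 = 2; row 3: entry 0 ≤ 0. Minimum is 2 at row 2 (s_2 leaves); pivot element 2.
Pivot on row 2; the Z-row RHS becomes 28 − (-5)·2 = 38.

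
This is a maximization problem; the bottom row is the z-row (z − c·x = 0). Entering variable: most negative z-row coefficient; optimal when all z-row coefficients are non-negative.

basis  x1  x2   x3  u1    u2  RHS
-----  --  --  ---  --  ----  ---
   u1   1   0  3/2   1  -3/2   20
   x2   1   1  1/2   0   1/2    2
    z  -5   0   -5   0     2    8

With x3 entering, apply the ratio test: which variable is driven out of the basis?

Column x3 entries and ratios — u1: 20/(3/2) = 40/3; x2: 2/(1/2) = 4.
Smallest ratio is 4 in the row of x2, so x2 leaves.

x2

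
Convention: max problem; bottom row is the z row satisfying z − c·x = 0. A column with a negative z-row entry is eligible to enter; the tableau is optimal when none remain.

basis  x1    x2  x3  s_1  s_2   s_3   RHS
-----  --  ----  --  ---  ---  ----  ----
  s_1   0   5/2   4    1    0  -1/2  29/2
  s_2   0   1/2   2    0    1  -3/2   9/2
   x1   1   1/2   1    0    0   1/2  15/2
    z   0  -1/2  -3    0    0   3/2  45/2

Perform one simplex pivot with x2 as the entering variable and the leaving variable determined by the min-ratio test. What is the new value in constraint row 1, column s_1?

2/5

Ratio test on column x2 — row 1: (29/2)/(5/2) = 29/5; row 2: (9/2)/(1/2) = 9; row 3: (15/2)/(1/2) = 15. Minimum is 29/5 at row 1 (s_1 leaves); pivot element 5/2.
Divide row 1 by 5/2; eliminate column x2 from the other rows.
In the new row 1, the s_1 entry is the old entry divided by the pivot: 1/(5/2) = 2/5.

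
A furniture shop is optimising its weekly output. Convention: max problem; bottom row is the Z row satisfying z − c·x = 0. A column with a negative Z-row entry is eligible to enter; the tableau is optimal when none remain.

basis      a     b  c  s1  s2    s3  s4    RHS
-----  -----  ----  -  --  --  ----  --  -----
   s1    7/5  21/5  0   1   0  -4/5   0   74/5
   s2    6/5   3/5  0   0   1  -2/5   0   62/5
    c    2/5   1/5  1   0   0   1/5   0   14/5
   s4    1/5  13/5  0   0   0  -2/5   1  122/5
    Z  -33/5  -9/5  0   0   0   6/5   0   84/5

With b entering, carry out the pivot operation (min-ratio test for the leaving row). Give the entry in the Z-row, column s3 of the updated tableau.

Ratio test on column b — row 1: (74/5)/(21/5) = 74/21; row 2: (62/5)/(3/5) = 62/3; row 3: (14/5)/(1/5) = 14; row 4: (122/5)/(13/5) = 122/13. Minimum is 74/21 at row 1 (s1 leaves); pivot element 21/5.
Divide row 1 by 21/5; eliminate column b from the other rows.
Z-row update in column s3: 6/5 − (-9/5)·(-4/21) = 6/7.

6/7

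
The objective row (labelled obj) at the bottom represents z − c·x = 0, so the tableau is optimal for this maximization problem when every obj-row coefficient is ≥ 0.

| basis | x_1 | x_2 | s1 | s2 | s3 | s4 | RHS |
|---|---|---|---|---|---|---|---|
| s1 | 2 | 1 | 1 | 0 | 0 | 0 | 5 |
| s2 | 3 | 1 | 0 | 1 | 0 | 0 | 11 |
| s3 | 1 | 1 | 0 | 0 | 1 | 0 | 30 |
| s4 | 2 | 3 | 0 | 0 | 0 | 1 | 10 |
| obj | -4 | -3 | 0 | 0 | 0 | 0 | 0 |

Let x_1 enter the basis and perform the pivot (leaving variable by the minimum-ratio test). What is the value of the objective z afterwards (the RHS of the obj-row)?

10

Ratio test on column x_1 — row 1: 5/2 = 5/2; row 2: 11/3 = 11/3; row 3: 30/1 = 30; row 4: 10/2 = 5. Minimum is 5/2 at row 1 (s1 leaves); pivot element 2.
Pivot on row 1; the obj-row RHS becomes 0 − (-4)·(5/2) = 10.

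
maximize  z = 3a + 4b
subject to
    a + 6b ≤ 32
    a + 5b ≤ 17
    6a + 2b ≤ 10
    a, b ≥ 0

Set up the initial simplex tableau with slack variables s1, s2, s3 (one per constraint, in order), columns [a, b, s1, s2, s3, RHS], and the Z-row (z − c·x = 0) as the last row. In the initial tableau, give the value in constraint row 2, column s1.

Slack s1 belongs to constraint 1; its column is the unit vector e_1, so the entry in row 2 is 0.

0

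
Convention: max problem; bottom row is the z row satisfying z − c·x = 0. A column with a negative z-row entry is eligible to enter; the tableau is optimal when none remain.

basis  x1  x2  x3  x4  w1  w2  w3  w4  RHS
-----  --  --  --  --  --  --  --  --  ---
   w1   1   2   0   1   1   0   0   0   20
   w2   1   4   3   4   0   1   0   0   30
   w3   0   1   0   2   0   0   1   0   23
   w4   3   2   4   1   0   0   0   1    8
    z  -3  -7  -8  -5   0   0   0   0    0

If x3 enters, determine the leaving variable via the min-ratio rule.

w4

Column x3 entries and ratios — w1: 0 ≤ 0, skip; w2: 30/3 = 10; w3: 0 ≤ 0, skip; w4: 8/4 = 2.
Smallest ratio is 2 in the row of w4, so w4 leaves.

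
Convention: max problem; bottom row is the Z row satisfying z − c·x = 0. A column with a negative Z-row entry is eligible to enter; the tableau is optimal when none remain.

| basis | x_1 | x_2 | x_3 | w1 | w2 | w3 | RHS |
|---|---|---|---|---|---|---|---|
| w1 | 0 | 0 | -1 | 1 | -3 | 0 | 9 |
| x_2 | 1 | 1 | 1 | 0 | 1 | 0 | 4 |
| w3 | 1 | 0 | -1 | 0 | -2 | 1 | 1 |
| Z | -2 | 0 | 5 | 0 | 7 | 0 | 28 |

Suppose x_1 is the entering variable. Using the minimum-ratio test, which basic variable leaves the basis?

w3

Column x_1 entries and ratios — w1: 0 ≤ 0, skip; x_2: 4/1 = 4; w3: 1/1 = 1.
Smallest ratio is 1 in the row of w3, so w3 leaves.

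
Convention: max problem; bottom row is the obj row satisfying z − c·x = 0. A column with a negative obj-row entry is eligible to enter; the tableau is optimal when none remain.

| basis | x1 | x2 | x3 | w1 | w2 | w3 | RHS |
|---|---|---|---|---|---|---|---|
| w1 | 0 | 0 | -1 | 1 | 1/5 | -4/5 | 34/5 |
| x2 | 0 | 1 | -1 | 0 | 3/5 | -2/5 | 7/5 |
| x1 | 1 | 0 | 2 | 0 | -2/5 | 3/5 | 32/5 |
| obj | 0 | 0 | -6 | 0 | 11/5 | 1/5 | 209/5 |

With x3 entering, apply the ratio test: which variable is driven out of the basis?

x1

Column x3 entries and ratios — w1: -1 ≤ 0, skip; x2: -1 ≤ 0, skip; x1: (32/5)/2 = 16/5.
Smallest ratio is 16/5 in the row of x1, so x1 leaves.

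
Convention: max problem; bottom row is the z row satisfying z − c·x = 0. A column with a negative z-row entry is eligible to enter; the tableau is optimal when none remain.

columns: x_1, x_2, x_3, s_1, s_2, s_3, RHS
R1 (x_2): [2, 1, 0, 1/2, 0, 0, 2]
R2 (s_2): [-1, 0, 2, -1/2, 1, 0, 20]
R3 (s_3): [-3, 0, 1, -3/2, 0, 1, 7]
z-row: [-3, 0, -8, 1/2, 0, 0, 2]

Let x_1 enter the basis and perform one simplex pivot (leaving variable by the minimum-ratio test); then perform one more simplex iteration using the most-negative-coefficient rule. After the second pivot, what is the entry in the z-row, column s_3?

Ratio test on column x_1 — row 1: 2/2 = 1; row 2: entry -1 ≤ 0; row 3: entry -3 ≤ 0. Minimum is 1 at row 1 (x_2 leaves); pivot element 2.
Divide row 1 by 2; eliminate column x_1 from the other rows.
Second iteration: most negative z-row entry is -8 in column x_3, so x_3 enters.
Ratio test on column x_3 — row 1: entry 0 ≤ 0; row 2: 21/2 = 21/2; row 3: 10/1 = 10. Minimum is 10 at row 3 (s_3 leaves); pivot element 1.
Divide row 3 by 1; eliminate column x_3 from the other rows.
After both pivots, the entry at the z-row, column s_3 is 8.

8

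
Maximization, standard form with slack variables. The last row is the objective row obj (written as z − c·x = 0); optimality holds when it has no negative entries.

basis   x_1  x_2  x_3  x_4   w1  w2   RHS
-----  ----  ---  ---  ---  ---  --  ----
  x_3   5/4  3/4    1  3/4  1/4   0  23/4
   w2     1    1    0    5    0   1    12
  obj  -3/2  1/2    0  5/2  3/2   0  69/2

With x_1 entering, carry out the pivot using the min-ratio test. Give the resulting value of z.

Ratio test on column x_1 — row 1: (23/4)/(5/4) = 23/5; row 2: 12/1 = 12. Minimum is 23/5 at row 1 (x_3 leaves); pivot element 5/4.
Pivot on row 1; the obj-row RHS becomes 69/2 − (-3/2)·(23/5) = 207/5.

207/5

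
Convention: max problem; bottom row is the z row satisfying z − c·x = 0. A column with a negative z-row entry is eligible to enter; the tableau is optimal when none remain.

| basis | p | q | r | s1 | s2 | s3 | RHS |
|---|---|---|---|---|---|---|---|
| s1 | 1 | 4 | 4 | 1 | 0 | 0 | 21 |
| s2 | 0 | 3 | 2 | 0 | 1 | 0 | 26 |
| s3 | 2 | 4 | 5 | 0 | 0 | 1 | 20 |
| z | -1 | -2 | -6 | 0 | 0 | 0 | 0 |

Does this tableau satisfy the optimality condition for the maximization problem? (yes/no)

The z-row has a negative entry -6 in column r, so it is not optimal.

no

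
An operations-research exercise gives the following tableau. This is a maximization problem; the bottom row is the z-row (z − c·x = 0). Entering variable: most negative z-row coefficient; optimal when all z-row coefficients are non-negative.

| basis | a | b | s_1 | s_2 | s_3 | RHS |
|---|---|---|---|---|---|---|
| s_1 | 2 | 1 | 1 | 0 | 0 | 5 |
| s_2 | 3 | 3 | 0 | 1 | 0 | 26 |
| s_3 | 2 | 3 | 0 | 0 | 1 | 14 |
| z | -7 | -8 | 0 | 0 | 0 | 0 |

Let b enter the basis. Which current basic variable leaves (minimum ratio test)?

s_3

Column b entries and ratios — s_1: 5/1 = 5; s_2: 26/3 = 26/3; s_3: 14/3 = 14/3.
Smallest ratio is 14/3 in the row of s_3, so s_3 leaves.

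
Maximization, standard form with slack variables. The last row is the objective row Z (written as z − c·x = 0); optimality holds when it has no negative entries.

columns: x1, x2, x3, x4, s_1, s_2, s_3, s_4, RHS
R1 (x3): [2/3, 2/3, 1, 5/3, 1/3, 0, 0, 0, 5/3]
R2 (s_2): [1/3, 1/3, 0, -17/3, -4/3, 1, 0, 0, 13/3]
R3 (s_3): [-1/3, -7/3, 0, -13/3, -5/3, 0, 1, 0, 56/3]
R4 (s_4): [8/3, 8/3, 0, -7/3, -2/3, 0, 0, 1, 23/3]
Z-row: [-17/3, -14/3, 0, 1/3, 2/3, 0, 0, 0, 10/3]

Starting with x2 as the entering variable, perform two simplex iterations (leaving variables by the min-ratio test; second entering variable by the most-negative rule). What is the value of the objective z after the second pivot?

Ratio test on column x2 — row 1: (5/3)/(2/3) = 5/2; row 2: (13/3)/(1/3) = 13; row 3: entry -7/3 ≤ 0; row 4: (23/3)/(8/3) = 23/8. Minimum is 5/2 at row 1 (x3 leaves); pivot element 2/3.
Pivot on row 1; the Z-row RHS becomes 10/3 − (-14/3)·(5/2) = 15.
Next entering variable (most negative Z-row entry -1): x1.
Ratio test on column x1 — row 1: (5/2)/1 = 5/2; row 2: entry 0 ≤ 0; row 3: (49/2)/2 = 49/4; row 4: entry 0 ≤ 0. Minimum is 5/2 at row 1 (x2 leaves); pivot element 1.
After the second pivot the Z-row RHS is 15 − (-1)·(5/2) = 35/2.

35/2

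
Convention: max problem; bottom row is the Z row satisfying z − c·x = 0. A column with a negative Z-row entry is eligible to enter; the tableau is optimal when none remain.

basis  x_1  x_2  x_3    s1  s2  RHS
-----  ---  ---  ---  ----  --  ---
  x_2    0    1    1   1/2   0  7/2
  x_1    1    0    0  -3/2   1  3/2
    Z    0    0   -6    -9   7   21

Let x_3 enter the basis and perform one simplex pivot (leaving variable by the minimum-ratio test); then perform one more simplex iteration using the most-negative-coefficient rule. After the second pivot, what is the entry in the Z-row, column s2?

Ratio test on column x_3 — row 1: (7/2)/1 = 7/2; row 2: entry 0 ≤ 0. Minimum is 7/2 at row 1 (x_2 leaves); pivot element 1.
Divide row 1 by 1; eliminate column x_3 from the other rows.
Second iteration: most negative Z-row entry is -6 in column s1, so s1 enters.
Ratio test on column s1 — row 1: (7/2)/(1/2) = 7; row 2: entry -3/2 ≤ 0. Minimum is 7 at row 1 (x_3 leaves); pivot element 1/2.
Divide row 1 by 1/2; eliminate column s1 from the other rows.
After both pivots, the entry at the Z-row, column s2 is 7.

7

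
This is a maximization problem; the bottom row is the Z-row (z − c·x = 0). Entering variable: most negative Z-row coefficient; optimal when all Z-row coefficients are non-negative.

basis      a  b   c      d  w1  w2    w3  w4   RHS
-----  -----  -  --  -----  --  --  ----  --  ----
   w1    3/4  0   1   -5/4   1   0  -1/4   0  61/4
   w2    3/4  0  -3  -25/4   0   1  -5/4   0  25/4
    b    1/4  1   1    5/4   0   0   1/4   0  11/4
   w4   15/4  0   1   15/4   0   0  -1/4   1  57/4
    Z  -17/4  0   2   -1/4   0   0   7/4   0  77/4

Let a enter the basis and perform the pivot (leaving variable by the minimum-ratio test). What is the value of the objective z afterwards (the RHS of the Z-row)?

Ratio test on column a — row 1: (61/4)/(3/4) = 61/3; row 2: (25/4)/(3/4) = 25/3; row 3: (11/4)/(1/4) = 11; row 4: (57/4)/(15/4) = 19/5. Minimum is 19/5 at row 4 (w4 leaves); pivot element 15/4.
Pivot on row 4; the Z-row RHS becomes 77/4 − (-17/4)·(19/5) = 177/5.

177/5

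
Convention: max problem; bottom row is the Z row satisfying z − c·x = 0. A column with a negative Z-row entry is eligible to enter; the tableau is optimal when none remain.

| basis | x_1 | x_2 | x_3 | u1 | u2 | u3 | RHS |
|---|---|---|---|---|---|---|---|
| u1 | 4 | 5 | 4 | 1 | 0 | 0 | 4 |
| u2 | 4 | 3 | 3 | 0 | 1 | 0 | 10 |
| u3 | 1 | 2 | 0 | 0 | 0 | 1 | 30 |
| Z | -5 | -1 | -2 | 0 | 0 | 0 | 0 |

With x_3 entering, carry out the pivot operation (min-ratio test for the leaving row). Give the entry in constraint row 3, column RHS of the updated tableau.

30

Ratio test on column x_3 — row 1: 4/4 = 1; row 2: 10/3 = 10/3; row 3: entry 0 ≤ 0. Minimum is 1 at row 1 (u1 leaves); pivot element 4.
Divide row 1 by 4; eliminate column x_3 from the other rows.
Row 3 update in column RHS: 30 − 0·1 = 30.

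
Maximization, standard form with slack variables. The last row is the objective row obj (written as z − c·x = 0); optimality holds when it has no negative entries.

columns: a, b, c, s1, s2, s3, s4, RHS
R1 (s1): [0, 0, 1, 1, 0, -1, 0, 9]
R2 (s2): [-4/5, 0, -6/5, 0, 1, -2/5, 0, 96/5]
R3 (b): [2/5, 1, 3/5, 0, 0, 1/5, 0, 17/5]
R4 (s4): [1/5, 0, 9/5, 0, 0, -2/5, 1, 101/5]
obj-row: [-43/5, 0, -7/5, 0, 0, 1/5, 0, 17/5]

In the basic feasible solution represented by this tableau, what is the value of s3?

s3 is not in the basis, so in the current basic feasible solution s3 = 0.

0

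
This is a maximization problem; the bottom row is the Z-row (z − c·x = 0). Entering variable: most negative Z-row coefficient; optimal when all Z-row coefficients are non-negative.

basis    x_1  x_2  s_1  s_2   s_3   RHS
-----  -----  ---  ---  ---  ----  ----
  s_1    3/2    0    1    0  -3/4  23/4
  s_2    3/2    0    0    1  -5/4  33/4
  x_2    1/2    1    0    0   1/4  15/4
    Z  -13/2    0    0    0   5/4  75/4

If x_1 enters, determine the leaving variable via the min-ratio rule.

s_1

Column x_1 entries and ratios — s_1: (23/4)/(3/2) = 23/6; s_2: (33/4)/(3/2) = 11/2; x_2: (15/4)/(1/2) = 15/2.
Smallest ratio is 23/6 in the row of s_1, so s_1 leaves.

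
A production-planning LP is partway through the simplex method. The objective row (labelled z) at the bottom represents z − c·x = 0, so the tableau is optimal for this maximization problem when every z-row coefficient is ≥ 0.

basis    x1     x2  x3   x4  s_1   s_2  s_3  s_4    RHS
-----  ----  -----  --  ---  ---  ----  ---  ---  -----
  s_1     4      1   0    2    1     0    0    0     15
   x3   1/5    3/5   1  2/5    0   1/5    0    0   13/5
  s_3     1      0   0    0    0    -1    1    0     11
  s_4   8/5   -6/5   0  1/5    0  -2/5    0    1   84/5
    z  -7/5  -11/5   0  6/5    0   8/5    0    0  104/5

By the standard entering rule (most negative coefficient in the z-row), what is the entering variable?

Negative z-row entries: x1: -7/5, x2: -11/5.
The most negative is -11/5 in column x2, so x2 enters.

x2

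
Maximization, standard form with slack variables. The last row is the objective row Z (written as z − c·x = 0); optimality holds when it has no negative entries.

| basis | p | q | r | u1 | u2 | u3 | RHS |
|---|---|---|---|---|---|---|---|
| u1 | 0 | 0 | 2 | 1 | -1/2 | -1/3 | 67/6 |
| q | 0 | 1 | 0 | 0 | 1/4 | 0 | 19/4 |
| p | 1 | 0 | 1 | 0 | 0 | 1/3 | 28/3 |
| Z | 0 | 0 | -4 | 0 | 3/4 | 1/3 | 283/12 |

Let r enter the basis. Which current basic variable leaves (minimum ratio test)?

Column r entries and ratios — u1: (67/6)/2 = 67/12; q: 0 ≤ 0, skip; p: (28/3)/1 = 28/3.
Smallest ratio is 67/12 in the row of u1, so u1 leaves.

u1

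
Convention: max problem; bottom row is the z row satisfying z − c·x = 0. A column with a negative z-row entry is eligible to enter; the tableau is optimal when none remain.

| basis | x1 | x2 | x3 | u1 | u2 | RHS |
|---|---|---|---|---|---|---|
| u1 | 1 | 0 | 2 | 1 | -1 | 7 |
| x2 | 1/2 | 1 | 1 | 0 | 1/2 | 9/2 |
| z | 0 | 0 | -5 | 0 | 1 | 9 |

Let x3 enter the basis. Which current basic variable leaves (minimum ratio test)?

u1

Column x3 entries and ratios — u1: 7/2 = 7/2; x2: (9/2)/1 = 9/2.
Smallest ratio is 7/2 in the row of u1, so u1 leaves.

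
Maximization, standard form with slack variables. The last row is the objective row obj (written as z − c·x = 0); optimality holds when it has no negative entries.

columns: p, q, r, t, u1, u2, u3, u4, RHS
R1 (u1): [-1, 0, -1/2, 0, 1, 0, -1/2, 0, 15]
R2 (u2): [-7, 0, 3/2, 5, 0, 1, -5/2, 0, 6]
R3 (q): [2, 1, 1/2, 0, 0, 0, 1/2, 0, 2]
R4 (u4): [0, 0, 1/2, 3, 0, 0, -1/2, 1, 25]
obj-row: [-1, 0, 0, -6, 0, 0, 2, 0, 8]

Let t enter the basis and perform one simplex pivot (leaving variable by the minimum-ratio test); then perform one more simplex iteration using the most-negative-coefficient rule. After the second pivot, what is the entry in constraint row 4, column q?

-21/10

Ratio test on column t — row 1: entry 0 ≤ 0; row 2: 6/5 = 6/5; row 3: entry 0 ≤ 0; row 4: 25/3 = 25/3. Minimum is 6/5 at row 2 (u2 leaves); pivot element 5.
Divide row 2 by 5; eliminate column t from the other rows.
Second iteration: most negative obj-row entry is -47/5 in column p, so p enters.
Ratio test on column p — row 1: entry -1 ≤ 0; row 2: entry -7/5 ≤ 0; row 3: 2/2 = 1; row 4: (107/5)/(21/5) = 107/21. Minimum is 1 at row 3 (q leaves); pivot element 2.
Divide row 3 by 2; eliminate column p from the other rows.
After both pivots, the entry at constraint row 4, column q is -21/10.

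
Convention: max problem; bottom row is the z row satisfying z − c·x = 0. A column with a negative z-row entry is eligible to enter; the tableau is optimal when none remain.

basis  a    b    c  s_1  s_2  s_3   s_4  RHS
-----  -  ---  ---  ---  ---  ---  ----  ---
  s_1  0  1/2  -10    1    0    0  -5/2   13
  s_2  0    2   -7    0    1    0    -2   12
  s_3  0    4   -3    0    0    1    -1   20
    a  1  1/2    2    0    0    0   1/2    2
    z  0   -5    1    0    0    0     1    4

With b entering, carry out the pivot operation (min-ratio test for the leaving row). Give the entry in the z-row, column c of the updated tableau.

Ratio test on column b — row 1: 13/(1/2) = 26; row 2: 12/2 = 6; row 3: 20/4 = 5; row 4: 2/(1/2) = 4. Minimum is 4 at row 4 (a leaves); pivot element 1/2.
Divide row 4 by 1/2; eliminate column b from the other rows.
z-row update in column c: 1 − (-5)·4 = 21.

21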